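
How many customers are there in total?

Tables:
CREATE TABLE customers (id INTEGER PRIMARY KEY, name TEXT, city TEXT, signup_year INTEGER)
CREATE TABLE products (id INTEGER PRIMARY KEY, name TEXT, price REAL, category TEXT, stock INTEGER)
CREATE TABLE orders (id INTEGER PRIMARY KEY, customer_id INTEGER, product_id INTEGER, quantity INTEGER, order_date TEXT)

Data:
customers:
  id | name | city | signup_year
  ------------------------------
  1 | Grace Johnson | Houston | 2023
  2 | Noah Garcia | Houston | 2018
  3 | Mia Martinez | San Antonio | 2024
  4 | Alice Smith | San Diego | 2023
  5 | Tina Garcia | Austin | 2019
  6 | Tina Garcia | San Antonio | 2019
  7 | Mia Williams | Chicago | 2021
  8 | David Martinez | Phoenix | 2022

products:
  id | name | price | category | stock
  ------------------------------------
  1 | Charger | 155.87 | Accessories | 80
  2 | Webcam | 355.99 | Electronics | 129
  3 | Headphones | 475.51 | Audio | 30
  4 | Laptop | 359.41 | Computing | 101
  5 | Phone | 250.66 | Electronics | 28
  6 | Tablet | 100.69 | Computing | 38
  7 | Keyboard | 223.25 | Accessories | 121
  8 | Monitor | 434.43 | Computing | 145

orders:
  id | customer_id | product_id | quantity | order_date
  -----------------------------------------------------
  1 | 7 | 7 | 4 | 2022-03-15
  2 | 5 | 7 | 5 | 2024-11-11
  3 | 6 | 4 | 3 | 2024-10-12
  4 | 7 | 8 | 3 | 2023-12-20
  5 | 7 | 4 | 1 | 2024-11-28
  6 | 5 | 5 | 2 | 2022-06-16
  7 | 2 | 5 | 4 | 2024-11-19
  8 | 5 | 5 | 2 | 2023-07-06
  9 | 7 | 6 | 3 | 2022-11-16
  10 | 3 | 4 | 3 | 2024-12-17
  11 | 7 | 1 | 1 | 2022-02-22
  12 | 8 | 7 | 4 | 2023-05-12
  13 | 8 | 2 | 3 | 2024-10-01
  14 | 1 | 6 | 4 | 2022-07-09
SELECT COUNT(*) FROM customers

Execution result:
8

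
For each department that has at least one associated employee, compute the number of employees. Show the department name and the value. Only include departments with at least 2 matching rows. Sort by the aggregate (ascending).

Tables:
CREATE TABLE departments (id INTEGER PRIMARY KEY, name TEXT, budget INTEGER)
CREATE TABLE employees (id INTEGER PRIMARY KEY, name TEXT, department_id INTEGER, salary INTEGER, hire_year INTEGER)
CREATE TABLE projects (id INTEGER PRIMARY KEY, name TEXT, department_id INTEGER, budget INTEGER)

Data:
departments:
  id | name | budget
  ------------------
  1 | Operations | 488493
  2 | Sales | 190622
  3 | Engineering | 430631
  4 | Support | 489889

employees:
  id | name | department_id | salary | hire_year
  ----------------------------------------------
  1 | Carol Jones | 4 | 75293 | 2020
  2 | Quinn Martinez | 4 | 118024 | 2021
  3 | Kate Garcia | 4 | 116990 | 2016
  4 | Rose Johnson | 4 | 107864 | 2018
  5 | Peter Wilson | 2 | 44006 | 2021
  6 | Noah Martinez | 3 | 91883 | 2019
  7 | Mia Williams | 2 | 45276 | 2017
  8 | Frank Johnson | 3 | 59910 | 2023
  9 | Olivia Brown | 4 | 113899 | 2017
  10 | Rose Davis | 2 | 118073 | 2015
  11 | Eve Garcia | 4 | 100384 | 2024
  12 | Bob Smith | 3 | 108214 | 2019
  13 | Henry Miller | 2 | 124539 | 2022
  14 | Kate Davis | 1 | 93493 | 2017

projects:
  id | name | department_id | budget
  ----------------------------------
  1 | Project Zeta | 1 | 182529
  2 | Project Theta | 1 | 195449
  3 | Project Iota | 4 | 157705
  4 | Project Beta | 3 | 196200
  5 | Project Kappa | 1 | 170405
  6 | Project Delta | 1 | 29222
SELECT p.name, COUNT(*) AS n FROM employees c JOIN departments p ON c.department_id = p.id GROUP BY p.id, p.name HAVING COUNT(*) >= 2 ORDER BY n ASC

Execution result:
name | n
Engineering | 3
Sales | 4
Support | 6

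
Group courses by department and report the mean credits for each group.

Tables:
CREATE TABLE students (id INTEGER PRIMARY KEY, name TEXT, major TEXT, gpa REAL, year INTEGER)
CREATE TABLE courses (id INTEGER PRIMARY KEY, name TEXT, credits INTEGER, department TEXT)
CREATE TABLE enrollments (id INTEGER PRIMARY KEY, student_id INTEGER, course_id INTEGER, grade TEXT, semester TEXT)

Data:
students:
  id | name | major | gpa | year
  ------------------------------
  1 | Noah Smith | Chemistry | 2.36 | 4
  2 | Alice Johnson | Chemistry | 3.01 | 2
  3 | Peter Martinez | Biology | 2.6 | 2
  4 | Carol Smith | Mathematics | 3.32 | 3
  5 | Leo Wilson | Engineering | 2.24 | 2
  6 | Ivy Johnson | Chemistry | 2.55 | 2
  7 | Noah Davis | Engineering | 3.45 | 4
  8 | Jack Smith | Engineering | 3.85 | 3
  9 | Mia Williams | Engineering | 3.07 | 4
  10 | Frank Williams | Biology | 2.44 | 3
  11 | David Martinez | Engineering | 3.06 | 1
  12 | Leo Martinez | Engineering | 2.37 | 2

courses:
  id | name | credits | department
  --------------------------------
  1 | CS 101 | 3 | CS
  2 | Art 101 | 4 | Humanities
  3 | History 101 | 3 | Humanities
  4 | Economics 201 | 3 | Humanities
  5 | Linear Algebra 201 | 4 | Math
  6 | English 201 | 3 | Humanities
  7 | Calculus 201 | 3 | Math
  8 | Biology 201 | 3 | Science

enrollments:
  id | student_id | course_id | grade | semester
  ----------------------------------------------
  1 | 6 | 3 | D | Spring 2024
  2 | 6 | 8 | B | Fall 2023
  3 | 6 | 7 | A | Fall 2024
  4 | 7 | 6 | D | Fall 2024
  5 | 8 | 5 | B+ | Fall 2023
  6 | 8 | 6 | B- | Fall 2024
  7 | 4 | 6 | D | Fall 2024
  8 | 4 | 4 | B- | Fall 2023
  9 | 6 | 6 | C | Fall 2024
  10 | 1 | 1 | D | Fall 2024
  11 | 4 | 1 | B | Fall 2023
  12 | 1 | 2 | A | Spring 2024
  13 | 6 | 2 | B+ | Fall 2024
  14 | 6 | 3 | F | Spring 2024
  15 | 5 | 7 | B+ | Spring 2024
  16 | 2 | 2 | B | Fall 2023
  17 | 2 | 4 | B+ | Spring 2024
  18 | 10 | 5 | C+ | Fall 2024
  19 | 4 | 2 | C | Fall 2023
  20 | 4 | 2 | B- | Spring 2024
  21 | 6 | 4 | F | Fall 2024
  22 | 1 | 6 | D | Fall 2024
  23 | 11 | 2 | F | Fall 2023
SELECT department, AVG(credits) AS avg_credits FROM courses GROUP BY department

Execution result:
department | avg_credits
CS | 3.00
Humanities | 3.25
Math | 3.50
Science | 3.00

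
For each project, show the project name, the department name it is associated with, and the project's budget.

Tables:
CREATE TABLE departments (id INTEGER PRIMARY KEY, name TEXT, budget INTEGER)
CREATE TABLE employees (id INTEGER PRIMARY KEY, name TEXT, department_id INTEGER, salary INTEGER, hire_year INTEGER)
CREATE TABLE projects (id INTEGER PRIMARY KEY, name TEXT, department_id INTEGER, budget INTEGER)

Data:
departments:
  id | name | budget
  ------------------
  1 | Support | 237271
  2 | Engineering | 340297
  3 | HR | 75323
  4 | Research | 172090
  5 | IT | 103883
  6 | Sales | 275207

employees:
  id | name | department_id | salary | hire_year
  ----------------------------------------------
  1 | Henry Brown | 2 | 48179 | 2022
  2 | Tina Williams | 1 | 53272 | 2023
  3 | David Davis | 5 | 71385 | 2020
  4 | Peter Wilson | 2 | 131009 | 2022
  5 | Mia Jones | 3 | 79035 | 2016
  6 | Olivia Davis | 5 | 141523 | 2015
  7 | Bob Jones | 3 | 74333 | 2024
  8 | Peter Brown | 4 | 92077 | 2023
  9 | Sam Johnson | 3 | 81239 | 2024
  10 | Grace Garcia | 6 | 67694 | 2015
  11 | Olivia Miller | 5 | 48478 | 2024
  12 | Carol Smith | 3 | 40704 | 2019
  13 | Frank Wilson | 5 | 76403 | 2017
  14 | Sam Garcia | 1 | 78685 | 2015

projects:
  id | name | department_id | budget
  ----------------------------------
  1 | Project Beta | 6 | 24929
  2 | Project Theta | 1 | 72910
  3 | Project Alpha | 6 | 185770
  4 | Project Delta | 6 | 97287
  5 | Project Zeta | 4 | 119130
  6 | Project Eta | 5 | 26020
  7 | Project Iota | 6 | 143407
SELECT c.name, p.name AS department, c.budget FROM projects c JOIN departments p ON c.department_id = p.id

Execution result:
name | department | budget
Project Beta | Sales | 24929
Project Theta | Support | 72910
Project Alpha | Sales | 185770
Project Delta | Sales | 97287
Project Zeta | Research | 119130
Project Eta | IT | 26020
Project Iota | Sales | 143407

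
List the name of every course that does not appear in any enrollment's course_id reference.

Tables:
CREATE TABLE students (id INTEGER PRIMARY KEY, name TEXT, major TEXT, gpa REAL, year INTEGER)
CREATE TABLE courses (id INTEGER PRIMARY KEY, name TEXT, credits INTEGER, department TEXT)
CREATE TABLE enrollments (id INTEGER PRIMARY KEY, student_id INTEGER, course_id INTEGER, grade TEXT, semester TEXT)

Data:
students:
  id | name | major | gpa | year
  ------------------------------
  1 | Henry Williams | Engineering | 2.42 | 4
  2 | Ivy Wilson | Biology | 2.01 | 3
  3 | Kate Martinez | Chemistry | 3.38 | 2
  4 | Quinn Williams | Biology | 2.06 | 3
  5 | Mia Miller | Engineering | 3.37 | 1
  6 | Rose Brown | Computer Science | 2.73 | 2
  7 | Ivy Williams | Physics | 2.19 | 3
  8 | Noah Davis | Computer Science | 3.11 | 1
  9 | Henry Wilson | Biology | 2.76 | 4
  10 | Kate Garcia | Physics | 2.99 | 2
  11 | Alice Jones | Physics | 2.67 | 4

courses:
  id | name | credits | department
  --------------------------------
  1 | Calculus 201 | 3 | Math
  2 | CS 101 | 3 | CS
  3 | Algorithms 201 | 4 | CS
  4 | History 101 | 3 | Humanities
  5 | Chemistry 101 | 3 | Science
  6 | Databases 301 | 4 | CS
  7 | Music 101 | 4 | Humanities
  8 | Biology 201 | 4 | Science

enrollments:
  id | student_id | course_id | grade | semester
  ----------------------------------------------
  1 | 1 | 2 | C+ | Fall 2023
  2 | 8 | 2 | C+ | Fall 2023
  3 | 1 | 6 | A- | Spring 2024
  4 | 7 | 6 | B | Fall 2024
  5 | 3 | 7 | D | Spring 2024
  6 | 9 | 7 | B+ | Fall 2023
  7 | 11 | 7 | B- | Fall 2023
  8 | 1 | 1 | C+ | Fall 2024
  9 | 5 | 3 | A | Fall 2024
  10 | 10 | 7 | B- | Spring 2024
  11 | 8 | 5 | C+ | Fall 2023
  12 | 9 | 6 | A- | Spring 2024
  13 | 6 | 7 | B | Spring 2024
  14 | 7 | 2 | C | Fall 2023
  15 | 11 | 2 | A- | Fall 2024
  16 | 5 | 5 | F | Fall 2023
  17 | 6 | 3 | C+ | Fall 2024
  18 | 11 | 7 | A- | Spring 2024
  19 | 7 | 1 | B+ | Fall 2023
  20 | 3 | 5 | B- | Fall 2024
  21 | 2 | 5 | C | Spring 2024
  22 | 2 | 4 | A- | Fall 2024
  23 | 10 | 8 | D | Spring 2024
SELECT p.name FROM courses p LEFT JOIN enrollments c ON c.course_id = p.id WHERE c.id IS NULL

Execution result:
(no rows)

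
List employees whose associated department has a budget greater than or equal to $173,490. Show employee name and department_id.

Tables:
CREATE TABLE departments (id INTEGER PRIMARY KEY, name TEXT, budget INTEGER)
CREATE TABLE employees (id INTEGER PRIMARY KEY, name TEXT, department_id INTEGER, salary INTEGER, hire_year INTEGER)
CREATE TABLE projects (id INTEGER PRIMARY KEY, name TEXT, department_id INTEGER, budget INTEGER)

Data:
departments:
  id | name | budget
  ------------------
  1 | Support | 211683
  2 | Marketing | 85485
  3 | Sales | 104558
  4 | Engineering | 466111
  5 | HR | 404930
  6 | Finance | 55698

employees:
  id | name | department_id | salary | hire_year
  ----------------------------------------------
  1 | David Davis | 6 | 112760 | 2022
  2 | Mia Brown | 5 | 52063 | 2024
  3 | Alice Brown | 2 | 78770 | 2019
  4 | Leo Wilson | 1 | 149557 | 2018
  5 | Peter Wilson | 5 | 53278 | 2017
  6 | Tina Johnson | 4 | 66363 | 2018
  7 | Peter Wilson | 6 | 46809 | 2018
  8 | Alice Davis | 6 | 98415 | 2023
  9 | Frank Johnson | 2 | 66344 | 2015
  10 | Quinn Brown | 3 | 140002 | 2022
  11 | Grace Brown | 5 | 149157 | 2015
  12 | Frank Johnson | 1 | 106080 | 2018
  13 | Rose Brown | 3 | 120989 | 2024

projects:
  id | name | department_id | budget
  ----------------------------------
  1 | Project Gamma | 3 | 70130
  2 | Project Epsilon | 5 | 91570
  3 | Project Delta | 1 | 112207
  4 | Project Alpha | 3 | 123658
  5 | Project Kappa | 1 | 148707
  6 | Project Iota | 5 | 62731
SELECT name, department_id FROM employees WHERE department_id IN (SELECT id FROM departments WHERE budget >= 173490)

Execution result:
name | department_id
Mia Brown | 5
Leo Wilson | 1
Peter Wilson | 5
Tina Johnson | 4
Grace Brown | 5
Frank Johnson | 1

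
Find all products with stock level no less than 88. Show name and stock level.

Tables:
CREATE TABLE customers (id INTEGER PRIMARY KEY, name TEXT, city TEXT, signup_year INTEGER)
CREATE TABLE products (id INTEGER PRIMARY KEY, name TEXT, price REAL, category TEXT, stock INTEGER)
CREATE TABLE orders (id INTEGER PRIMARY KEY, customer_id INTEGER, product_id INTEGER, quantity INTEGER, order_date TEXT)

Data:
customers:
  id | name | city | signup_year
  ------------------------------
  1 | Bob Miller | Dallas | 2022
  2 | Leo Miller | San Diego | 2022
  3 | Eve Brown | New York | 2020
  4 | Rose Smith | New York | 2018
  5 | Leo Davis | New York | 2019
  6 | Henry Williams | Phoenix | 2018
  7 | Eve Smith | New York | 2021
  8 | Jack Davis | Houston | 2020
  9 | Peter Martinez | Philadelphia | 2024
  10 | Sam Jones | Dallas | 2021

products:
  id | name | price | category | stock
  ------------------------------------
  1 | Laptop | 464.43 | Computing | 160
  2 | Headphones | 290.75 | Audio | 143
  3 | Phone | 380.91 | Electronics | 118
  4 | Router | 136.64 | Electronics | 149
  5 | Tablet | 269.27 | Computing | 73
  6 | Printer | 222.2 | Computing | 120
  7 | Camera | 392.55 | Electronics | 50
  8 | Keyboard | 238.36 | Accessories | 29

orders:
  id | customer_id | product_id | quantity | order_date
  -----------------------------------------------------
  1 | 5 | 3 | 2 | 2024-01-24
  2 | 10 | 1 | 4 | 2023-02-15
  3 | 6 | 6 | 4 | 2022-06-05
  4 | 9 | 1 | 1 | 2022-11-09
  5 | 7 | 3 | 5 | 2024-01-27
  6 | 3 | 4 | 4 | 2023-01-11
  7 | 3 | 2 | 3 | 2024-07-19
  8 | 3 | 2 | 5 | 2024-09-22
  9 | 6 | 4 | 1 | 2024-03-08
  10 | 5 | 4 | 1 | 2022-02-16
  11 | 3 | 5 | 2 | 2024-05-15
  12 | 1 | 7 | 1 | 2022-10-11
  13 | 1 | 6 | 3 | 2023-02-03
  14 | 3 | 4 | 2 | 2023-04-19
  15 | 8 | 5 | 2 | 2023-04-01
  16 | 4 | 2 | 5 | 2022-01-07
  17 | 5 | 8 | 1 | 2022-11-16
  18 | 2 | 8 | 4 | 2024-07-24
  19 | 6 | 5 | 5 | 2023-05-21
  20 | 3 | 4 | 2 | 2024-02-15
SELECT name, stock FROM products WHERE stock >= 88

Execution result:
name | stock
Laptop | 160
Headphones | 143
Phone | 118
Router | 149
Printer | 120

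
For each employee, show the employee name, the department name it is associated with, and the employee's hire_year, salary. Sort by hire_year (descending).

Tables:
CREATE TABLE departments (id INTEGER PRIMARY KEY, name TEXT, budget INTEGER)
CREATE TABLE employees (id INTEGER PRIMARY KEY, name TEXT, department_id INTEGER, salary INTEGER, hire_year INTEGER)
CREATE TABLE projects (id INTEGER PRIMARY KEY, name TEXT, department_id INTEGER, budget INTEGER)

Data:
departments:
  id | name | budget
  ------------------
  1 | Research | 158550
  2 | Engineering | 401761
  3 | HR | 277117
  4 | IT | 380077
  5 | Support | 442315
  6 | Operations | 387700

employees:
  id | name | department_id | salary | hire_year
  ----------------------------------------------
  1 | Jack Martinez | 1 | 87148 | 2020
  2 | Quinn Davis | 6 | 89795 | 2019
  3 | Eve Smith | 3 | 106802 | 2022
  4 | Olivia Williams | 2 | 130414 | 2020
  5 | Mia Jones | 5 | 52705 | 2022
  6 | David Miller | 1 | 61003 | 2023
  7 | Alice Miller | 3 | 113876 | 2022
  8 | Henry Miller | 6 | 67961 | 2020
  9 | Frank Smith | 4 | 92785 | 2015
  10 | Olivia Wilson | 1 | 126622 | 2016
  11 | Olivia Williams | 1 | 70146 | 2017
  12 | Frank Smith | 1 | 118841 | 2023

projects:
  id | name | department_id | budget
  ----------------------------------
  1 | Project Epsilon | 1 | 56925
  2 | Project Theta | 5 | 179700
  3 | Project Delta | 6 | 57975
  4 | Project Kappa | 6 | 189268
SELECT c.name, p.name AS department, c.hire_year, c.salary FROM employees c JOIN departments p ON c.department_id = p.id ORDER BY c.hire_year DESC

Execution result:
name | department | hire_year | salary
David Miller | Research | 2023 | 61003
Frank Smith | Research | 2023 | 118841
Eve Smith | HR | 2022 | 106802
Mia Jones | Support | 2022 | 52705
Alice Miller | HR | 2022 | 113876
Jack Martinez | Research | 2020 | 87148
Olivia Williams | Engineering | 2020 | 130414
Henry Miller | Operations | 2020 | 67961
Quinn Davis | Operations | 2019 | 89795
Olivia Williams | Research | 2017 | 70146
Olivia Wilson | Research | 2016 | 126622
Frank Smith | IT | 2015 | 92785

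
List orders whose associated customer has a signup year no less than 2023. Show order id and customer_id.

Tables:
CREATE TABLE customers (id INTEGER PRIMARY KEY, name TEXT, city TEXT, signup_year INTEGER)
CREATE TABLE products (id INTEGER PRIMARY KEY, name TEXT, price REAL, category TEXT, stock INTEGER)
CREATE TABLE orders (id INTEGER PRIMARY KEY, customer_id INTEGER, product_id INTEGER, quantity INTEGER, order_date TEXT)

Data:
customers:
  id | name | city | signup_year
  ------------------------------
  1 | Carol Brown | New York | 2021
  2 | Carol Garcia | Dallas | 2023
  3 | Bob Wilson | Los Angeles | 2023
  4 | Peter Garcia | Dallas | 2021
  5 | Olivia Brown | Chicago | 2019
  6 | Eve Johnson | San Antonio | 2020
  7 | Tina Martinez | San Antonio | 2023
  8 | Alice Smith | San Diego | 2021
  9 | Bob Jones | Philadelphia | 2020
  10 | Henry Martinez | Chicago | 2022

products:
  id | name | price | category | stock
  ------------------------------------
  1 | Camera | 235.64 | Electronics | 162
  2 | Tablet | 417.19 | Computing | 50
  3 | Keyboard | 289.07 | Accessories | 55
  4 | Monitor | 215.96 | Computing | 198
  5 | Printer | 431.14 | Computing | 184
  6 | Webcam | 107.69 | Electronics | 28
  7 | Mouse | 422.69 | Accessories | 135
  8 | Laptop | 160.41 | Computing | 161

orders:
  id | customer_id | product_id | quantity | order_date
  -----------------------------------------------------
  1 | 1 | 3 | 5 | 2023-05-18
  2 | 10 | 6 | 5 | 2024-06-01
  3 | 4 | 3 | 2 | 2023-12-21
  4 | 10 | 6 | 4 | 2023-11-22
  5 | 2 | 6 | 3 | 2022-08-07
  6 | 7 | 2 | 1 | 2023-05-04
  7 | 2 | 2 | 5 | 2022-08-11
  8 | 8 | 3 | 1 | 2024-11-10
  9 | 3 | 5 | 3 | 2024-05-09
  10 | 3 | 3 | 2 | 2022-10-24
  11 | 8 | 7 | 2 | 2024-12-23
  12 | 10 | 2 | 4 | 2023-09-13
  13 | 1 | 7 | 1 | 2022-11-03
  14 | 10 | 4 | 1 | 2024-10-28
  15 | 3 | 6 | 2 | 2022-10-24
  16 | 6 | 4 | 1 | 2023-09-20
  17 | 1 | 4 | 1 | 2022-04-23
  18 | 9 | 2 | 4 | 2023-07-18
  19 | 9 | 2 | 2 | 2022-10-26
SELECT id, customer_id FROM orders WHERE customer_id IN (SELECT id FROM customers WHERE signup_year >= 2023)

Execution result:
id | customer_id
5 | 2
6 | 7
7 | 2
9 | 3
10 | 3
15 | 3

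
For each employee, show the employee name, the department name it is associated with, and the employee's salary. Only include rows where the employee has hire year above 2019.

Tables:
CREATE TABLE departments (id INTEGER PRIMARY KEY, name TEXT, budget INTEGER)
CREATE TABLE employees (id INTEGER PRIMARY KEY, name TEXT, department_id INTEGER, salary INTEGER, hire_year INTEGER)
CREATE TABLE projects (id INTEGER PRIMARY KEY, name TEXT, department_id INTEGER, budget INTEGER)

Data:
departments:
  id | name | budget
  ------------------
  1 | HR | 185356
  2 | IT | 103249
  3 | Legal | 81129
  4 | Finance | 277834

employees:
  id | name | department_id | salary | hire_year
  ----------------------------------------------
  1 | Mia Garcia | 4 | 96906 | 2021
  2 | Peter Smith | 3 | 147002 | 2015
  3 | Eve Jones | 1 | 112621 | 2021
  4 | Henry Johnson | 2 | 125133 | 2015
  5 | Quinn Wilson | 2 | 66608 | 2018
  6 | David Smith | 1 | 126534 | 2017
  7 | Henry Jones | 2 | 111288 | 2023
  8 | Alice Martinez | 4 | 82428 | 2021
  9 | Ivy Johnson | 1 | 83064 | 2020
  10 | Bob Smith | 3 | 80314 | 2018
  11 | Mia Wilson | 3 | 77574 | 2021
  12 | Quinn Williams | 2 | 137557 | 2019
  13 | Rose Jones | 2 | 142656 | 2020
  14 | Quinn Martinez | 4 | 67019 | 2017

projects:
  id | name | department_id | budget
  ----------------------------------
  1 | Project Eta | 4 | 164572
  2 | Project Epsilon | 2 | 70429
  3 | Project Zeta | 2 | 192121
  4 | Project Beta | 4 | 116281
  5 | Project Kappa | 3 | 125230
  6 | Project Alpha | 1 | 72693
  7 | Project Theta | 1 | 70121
SELECT c.name, p.name AS department, c.salary FROM employees c JOIN departments p ON c.department_id = p.id WHERE c.hire_year > 2019

Execution result:
name | department | salary
Mia Garcia | Finance | 96906
Eve Jones | HR | 112621
Henry Jones | IT | 111288
Alice Martinez | Finance | 82428
Ivy Johnson | HR | 83064
Mia Wilson | Legal | 77574
Rose Jones | IT | 142656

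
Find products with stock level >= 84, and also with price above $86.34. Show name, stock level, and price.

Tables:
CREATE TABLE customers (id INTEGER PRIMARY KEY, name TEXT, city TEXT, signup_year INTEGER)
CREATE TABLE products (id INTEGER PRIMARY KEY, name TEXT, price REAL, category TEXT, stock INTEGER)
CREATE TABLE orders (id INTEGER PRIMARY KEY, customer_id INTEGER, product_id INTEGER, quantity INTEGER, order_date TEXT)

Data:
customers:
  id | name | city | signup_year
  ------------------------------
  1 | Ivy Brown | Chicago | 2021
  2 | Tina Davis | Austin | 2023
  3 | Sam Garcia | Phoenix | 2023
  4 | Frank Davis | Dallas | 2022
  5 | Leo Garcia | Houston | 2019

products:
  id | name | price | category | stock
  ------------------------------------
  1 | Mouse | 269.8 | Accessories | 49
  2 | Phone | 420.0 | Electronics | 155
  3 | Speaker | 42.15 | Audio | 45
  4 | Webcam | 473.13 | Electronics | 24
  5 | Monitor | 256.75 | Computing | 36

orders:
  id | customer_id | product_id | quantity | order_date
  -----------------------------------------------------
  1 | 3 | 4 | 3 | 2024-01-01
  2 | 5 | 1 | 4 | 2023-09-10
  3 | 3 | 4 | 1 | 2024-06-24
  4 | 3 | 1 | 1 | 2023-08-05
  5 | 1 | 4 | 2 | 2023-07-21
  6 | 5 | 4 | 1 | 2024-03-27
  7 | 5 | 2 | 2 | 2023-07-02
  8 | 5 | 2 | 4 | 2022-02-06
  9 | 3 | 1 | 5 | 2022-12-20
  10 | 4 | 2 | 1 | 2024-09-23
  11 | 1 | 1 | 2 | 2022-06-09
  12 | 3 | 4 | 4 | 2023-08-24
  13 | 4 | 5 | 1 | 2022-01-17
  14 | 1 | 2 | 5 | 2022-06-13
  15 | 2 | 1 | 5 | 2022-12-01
SELECT name, stock, price FROM products WHERE stock >= 84 AND price > 86.34

Execution result:
name | stock | price
Phone | 155 | 420.00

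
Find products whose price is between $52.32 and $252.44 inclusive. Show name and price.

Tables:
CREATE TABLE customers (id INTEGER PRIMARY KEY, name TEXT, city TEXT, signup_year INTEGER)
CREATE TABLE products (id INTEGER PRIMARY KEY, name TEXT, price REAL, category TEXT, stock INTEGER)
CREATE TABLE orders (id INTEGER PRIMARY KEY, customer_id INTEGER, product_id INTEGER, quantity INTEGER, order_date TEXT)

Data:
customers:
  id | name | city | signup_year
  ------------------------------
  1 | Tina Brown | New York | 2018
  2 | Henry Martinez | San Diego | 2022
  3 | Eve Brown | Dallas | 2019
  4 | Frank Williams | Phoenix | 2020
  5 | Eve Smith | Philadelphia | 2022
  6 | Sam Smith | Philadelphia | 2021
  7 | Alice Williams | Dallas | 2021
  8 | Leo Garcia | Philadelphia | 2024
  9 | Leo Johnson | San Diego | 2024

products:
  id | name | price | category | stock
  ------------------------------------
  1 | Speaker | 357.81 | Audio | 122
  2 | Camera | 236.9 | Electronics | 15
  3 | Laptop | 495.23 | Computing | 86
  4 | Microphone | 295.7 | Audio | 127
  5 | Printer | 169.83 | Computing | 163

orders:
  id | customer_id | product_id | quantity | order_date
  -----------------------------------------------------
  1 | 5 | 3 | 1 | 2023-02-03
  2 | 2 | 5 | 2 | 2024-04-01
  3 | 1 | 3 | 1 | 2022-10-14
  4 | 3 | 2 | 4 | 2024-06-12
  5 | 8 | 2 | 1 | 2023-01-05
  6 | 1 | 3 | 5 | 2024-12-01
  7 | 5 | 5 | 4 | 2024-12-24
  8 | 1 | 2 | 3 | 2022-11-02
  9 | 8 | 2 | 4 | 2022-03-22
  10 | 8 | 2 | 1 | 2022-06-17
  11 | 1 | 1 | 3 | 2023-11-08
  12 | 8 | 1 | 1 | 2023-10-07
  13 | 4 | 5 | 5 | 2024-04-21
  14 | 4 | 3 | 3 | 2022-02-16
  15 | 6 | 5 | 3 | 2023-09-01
SELECT name, price FROM products WHERE price BETWEEN 52.32 AND 252.44

Execution result:
name | price
Camera | 236.90
Printer | 169.83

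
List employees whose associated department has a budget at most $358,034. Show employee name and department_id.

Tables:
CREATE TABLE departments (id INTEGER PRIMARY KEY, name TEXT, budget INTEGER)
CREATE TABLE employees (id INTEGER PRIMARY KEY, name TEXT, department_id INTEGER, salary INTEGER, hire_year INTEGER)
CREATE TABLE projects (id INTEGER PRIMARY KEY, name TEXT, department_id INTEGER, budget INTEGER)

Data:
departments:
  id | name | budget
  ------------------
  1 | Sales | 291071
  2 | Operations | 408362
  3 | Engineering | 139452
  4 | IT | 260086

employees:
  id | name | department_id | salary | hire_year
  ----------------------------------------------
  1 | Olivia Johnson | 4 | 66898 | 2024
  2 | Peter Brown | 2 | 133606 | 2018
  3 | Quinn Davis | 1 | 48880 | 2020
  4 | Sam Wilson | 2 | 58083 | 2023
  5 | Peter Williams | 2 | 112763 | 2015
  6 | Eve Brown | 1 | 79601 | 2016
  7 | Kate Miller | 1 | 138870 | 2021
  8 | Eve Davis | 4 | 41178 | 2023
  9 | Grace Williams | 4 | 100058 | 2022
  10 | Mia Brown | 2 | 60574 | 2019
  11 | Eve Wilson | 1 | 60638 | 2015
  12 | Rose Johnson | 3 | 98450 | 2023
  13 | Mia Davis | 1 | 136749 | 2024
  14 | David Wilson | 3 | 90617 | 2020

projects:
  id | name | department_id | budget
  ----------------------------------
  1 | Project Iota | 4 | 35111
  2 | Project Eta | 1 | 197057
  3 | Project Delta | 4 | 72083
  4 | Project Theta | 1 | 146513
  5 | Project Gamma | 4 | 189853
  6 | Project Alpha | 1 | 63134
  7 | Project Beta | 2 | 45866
SELECT name, department_id FROM employees WHERE department_id IN (SELECT id FROM departments WHERE budget <= 358034)

Execution result:
name | department_id
Olivia Johnson | 4
Quinn Davis | 1
Eve Brown | 1
Kate Miller | 1
Eve Davis | 4
Grace Williams | 4
Eve Wilson | 1
Rose Johnson | 3
Mia Davis | 1
David Wilson | 3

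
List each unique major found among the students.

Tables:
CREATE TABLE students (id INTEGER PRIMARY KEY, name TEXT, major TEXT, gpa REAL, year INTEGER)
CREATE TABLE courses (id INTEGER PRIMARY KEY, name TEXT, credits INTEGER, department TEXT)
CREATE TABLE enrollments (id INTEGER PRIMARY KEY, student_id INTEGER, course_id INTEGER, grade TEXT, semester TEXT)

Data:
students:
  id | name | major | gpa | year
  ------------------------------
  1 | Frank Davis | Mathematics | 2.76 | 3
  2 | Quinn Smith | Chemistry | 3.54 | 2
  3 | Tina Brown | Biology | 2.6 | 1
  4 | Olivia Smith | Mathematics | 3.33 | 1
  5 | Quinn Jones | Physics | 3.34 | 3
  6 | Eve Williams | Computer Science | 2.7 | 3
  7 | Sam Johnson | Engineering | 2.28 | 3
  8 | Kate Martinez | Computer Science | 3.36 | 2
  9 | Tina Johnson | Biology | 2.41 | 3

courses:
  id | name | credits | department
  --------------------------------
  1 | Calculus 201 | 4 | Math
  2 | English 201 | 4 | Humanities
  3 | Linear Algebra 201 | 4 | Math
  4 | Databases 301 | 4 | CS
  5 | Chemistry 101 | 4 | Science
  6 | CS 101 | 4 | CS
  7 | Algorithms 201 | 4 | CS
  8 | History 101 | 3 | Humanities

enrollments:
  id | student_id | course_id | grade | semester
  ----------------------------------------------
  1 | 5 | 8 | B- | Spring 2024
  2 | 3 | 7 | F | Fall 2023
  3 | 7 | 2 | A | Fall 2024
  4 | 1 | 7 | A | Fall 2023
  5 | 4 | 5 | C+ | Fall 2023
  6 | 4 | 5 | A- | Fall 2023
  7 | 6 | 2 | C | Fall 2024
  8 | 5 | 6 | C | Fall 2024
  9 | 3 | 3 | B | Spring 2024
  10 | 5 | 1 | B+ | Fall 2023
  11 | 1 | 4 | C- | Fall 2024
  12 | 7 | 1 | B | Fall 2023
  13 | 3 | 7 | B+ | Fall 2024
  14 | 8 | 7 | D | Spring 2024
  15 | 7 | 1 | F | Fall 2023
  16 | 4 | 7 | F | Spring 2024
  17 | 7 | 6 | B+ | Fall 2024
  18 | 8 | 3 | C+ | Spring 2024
SELECT DISTINCT major FROM students

Execution result:
major
Mathematics
Chemistry
Biology
Physics
Computer Science
Engineering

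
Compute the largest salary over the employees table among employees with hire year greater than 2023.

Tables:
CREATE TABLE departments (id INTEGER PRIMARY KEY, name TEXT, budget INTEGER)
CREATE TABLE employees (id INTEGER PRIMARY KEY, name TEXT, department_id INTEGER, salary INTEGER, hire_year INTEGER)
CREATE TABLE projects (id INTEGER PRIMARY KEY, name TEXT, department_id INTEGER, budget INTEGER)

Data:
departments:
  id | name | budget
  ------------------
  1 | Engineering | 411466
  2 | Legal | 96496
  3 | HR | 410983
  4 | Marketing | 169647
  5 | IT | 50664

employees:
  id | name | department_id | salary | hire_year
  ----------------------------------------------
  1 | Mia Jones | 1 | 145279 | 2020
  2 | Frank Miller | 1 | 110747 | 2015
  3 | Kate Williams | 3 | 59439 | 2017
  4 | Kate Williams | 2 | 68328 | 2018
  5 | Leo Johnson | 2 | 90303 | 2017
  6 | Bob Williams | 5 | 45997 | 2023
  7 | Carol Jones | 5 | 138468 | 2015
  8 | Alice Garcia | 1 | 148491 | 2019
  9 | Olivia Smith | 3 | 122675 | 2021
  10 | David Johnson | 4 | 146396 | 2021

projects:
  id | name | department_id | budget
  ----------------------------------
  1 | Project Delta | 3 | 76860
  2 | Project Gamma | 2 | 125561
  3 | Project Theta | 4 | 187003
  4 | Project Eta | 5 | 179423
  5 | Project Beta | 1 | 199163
SELECT MAX(salary) FROM employees WHERE hire_year > 2023

Execution result:
NULL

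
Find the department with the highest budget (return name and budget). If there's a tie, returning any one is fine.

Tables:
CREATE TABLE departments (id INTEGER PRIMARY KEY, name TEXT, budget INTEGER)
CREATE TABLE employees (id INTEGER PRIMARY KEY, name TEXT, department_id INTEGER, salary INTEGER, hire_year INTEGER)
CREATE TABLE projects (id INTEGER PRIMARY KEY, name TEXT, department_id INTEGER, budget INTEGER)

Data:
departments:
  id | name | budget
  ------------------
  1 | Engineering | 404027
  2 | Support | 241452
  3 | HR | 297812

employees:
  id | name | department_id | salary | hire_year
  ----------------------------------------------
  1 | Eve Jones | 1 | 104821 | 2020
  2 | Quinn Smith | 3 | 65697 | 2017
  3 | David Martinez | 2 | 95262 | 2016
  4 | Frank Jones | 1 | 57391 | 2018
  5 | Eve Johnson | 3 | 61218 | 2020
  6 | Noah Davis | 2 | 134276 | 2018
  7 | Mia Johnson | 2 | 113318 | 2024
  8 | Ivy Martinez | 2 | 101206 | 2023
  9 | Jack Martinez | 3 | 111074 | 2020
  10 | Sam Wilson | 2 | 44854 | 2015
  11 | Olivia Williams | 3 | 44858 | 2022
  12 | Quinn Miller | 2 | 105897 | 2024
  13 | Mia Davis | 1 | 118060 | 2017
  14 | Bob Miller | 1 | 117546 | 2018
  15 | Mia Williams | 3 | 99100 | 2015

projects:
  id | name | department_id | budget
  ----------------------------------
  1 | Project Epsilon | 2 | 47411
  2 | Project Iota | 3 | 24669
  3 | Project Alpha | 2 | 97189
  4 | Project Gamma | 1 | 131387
SELECT name, budget FROM departments ORDER BY budget DESC LIMIT 1

Execution result:
name | budget
Engineering | 404027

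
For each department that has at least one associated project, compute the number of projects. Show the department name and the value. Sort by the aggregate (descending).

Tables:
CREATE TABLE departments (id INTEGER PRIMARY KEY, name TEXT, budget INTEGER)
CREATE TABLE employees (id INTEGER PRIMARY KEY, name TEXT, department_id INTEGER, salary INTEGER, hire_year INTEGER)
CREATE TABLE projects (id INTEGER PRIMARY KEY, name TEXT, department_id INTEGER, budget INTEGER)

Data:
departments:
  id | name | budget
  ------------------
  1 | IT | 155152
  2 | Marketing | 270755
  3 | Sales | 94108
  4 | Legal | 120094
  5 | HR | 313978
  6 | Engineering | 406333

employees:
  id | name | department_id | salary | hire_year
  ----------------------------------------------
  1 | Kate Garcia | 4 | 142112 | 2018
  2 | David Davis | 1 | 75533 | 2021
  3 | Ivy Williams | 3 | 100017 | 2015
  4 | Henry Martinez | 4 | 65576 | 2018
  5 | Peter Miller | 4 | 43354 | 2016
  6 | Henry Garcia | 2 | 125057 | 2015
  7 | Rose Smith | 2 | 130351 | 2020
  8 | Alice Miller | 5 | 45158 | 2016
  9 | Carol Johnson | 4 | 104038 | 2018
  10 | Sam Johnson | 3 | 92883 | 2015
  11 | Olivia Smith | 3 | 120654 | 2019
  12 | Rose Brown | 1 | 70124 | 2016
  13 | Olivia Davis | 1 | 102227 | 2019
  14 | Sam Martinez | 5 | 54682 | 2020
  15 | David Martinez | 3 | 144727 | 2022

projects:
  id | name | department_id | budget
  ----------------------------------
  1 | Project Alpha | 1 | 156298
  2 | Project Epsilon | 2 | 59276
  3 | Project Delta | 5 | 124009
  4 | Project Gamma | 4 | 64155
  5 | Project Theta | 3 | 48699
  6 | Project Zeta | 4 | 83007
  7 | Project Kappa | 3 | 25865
SELECT p.name, COUNT(*) AS n FROM projects c JOIN departments p ON c.department_id = p.id GROUP BY p.id, p.name ORDER BY n DESC

Execution result:
name | n
Sales | 2
Legal | 2
IT | 1
Marketing | 1
HR | 1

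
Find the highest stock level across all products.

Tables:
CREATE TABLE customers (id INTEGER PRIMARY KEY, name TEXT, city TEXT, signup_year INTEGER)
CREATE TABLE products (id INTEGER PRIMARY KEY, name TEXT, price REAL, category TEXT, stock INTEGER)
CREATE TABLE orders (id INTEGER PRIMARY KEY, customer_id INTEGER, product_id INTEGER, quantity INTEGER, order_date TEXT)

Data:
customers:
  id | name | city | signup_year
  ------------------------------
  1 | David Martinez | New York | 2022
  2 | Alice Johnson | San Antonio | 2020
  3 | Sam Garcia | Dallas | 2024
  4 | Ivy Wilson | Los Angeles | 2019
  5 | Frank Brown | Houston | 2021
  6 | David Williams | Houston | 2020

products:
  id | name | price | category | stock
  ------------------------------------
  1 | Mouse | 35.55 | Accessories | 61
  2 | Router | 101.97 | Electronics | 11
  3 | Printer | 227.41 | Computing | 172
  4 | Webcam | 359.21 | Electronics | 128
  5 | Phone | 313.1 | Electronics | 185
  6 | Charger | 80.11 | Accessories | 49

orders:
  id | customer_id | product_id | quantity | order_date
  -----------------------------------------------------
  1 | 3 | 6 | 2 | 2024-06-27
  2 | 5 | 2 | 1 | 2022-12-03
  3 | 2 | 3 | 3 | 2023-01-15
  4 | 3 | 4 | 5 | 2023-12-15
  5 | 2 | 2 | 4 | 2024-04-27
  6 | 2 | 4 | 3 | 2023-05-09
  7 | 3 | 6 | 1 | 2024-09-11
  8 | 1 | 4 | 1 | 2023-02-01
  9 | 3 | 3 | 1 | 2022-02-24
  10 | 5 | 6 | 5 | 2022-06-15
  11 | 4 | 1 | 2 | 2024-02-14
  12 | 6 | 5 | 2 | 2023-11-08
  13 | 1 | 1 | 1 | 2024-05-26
SELECT MAX(stock) FROM products

Execution result:
185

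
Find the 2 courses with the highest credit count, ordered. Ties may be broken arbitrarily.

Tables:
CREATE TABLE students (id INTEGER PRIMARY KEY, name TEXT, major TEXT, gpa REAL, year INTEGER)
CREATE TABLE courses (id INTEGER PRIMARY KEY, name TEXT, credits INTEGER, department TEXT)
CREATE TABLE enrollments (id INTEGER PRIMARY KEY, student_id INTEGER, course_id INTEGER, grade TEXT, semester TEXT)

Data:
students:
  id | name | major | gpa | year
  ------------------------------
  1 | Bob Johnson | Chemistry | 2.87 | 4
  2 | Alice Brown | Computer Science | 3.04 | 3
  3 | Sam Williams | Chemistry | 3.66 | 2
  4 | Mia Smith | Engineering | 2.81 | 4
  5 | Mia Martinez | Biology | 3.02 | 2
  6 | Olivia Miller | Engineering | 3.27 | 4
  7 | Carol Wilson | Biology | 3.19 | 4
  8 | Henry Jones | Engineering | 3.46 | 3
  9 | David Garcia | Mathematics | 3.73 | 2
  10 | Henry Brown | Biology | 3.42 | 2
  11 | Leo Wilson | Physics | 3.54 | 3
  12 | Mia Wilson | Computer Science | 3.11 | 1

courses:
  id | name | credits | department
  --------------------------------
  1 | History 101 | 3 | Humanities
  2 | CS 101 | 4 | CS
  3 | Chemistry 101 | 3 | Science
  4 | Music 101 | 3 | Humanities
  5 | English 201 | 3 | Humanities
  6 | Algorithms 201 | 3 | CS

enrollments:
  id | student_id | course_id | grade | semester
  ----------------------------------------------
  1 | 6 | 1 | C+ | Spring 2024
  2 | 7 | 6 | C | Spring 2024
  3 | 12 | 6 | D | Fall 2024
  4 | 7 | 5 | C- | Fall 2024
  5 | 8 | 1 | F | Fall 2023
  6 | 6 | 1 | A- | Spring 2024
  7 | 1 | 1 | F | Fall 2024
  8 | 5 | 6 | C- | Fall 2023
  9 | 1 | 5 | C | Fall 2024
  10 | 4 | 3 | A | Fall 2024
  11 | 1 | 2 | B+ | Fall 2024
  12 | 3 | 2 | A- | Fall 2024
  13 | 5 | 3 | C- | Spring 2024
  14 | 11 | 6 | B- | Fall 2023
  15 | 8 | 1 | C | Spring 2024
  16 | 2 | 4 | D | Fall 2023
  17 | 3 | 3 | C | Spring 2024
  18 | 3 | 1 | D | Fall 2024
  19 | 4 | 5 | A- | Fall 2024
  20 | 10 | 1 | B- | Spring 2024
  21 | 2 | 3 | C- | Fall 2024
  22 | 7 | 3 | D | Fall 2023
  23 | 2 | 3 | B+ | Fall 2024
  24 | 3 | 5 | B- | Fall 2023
SELECT name, credits FROM courses ORDER BY credits DESC LIMIT 2

Execution result:
name | credits
CS 101 | 4
History 101 | 3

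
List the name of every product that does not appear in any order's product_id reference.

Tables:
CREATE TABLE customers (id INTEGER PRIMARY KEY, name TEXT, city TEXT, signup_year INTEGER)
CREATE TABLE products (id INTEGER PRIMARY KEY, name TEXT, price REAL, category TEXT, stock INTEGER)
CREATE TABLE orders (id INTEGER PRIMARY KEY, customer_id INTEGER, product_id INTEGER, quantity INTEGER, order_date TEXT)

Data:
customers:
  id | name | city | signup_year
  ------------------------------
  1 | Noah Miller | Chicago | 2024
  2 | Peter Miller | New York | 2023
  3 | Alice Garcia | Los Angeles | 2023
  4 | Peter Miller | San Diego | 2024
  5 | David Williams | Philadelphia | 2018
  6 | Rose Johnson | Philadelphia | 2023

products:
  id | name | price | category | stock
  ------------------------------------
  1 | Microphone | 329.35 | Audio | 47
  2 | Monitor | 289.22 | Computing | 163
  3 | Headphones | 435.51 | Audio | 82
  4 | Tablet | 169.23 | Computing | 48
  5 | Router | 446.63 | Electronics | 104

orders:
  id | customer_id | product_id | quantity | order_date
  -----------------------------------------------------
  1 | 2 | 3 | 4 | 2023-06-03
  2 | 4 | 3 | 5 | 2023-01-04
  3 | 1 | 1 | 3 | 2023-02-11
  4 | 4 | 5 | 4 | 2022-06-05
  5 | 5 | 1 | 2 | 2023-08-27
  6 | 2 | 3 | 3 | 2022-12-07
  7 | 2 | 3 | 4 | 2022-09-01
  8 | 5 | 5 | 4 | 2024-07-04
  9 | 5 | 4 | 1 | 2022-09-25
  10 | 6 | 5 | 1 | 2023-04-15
SELECT p.name FROM products p LEFT JOIN orders c ON c.product_id = p.id WHERE c.id IS NULL

Execution result:
Monitor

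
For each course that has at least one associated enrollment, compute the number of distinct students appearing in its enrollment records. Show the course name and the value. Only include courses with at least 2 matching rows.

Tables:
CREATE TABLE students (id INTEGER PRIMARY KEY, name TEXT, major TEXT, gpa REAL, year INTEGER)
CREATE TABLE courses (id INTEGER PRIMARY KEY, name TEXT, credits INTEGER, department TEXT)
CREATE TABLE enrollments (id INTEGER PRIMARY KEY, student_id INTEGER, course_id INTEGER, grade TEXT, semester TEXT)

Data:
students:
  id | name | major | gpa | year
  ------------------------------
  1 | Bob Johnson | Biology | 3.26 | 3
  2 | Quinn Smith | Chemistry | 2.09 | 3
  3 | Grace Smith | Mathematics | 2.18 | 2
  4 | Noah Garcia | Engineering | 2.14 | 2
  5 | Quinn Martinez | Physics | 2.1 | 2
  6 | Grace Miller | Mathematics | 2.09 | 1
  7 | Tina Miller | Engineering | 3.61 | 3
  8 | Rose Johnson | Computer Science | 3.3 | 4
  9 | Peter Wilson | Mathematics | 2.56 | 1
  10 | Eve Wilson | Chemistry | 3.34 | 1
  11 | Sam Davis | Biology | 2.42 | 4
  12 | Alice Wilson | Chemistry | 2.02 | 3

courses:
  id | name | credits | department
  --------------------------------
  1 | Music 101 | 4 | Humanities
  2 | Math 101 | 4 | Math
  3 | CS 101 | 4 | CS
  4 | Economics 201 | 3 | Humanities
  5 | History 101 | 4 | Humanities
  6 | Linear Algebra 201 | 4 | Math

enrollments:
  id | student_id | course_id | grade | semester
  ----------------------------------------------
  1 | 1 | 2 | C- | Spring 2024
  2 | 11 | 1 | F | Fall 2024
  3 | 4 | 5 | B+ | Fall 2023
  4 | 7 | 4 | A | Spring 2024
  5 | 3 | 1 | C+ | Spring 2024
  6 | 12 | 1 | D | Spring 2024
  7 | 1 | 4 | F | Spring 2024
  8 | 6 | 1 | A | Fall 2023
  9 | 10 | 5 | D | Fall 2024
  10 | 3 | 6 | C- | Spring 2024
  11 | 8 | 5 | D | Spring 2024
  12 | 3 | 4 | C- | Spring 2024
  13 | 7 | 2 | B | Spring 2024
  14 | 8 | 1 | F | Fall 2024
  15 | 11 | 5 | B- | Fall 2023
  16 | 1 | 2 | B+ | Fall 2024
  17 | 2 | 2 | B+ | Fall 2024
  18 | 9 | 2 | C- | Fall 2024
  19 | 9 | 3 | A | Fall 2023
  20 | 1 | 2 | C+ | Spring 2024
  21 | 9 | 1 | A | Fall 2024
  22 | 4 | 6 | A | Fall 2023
SELECT p.name, COUNT(DISTINCT c.student_id) AS distinct_student_count FROM enrollments c JOIN courses p ON c.course_id = p.id GROUP BY p.id, p.name HAVING COUNT(*) >= 2

Execution result:
name | distinct_student_count
Music 101 | 6
Math 101 | 4
Economics 201 | 3
History 101 | 4
Linear Algebra 201 | 2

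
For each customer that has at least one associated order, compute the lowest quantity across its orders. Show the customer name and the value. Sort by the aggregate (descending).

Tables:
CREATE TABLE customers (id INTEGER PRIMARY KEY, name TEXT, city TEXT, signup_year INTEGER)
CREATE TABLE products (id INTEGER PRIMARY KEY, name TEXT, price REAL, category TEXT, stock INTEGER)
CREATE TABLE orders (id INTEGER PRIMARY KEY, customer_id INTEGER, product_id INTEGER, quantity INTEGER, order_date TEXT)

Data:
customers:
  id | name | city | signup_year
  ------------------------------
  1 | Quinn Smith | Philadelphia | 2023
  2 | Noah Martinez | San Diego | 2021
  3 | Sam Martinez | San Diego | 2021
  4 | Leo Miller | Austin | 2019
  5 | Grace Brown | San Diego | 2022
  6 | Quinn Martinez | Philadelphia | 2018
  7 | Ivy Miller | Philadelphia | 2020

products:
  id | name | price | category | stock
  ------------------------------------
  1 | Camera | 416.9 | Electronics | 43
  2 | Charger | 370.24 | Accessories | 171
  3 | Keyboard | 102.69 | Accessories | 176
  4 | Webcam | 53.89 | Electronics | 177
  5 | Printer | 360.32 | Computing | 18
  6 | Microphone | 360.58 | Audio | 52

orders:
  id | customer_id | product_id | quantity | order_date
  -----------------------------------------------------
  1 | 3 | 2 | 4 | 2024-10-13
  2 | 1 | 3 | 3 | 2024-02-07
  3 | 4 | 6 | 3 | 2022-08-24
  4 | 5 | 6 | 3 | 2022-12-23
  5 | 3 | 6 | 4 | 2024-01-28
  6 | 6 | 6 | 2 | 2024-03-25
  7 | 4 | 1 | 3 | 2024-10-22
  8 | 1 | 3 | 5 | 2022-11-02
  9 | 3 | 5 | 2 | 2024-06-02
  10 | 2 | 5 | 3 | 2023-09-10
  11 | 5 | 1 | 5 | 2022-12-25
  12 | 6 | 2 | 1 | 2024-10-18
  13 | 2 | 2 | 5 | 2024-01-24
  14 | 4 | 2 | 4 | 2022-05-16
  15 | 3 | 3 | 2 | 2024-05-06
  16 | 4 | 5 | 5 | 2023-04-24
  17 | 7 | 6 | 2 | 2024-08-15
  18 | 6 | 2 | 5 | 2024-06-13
SELECT p.name, MIN(c.quantity) AS min_quantity FROM orders c JOIN customers p ON c.customer_id = p.id GROUP BY p.id, p.name ORDER BY min_quantity DESC

Execution result:
name | min_quantity
Quinn Smith | 3
Noah Martinez | 3
Leo Miller | 3
Grace Brown | 3
Sam Martinez | 2
Ivy Miller | 2
Quinn Martinez | 1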